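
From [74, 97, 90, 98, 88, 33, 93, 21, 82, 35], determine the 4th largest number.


Sort descending: [98, 97, 93, 90, 88, 82, 74, 35, 33, 21]
The 4th element (1-indexed) is at index 3.
Value = 90
Final answer: 90


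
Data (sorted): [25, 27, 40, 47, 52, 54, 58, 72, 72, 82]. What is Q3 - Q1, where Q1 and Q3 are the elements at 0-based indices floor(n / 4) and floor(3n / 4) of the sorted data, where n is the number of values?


The data has n = 10 elements.
Q1 index = floor(10 / 4) = floor(2.5) = 2; Q3 index = floor(3 * 10 / 4) = floor(7.5) = 7
Q1 = element at index 2 = 40
Q3 = element at index 7 = 72
IQR = 72 - 40 = 32
Final answer: 32


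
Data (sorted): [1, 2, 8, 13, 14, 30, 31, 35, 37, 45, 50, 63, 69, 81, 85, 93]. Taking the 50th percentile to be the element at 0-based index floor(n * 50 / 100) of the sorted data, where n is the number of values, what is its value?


The dataset has n = 16 elements.
Index = floor(16 * 50 / 100) = floor(800 / 100) = floor(8) = 8
Counting from index 0 in the sorted data, the element at index 8 is 37.
Final answer: 37


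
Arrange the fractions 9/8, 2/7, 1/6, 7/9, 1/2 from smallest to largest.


Convert to decimal for comparison:
  9/8 = 1.125
  2/7 = 0.2857
  1/6 = 0.1667
  7/9 = 0.7778
  1/2 = 0.5
Decimals in increasing order: 0.1667 < 0.2857 < 0.5 < 0.7778 < 1.125
Writing each back as its fraction gives the sorted order.
Final answer: 1/6, 2/7, 1/2, 7/9, 9/8


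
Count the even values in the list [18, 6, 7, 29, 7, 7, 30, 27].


Check each element:
  18 is even
  6 is even
  7 is odd
  29 is odd
  7 is odd
  7 is odd
  30 is even
  27 is odd
Evens: [18, 6, 30]
Count of evens = 3
Final answer: 3


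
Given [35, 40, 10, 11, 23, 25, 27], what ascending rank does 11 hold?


Sort ascending: [10, 11, 23, 25, 27, 35, 40]
Find 11 in the sorted list.
11 is at position 2 (1-indexed).
Final answer: 2


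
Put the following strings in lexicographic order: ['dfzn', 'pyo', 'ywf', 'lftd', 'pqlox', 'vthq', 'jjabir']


Compare strings character by character (the first differing letter decides):
  'dfzn' < 'jjabir' since 'd' < 'j' at position 1
  'jjabir' < 'lftd' since 'j' < 'l' at position 1
  'lftd' < 'pqlox' since 'l' < 'p' at position 1
  'pqlox' < 'pyo' since 'q' < 'y' at position 2
  'pyo' < 'vthq' since 'p' < 'v' at position 1
  'vthq' < 'ywf' since 'v' < 'y' at position 1
Chaining these comparisons gives the alphabetical order.
Final answer: ['dfzn', 'jjabir', 'lftd', 'pqlox', 'pyo', 'vthq', 'ywf']


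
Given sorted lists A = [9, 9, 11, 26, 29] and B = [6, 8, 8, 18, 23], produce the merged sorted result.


List A: [9, 9, 11, 26, 29]
List B: [6, 8, 8, 18, 23]
Repeatedly compare the front elements and take the smaller:
  9 vs 6 -> take 6
  9 vs 8 -> take 8
  9 vs 8 -> take 8
  9 vs 18 -> take 9
  9 vs 18 -> take 9
  11 vs 18 -> take 11
  26 vs 18 -> take 18
  26 vs 23 -> take 23
  B is exhausted; append the rest of A: [26, 29]
Final answer: [6, 8, 8, 9, 9, 11, 18, 23, 26, 29]


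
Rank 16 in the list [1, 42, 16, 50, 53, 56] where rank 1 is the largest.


Sort descending: [56, 53, 50, 42, 16, 1]
Find 16 in the sorted list.
16 is at position 5.
Final answer: 5


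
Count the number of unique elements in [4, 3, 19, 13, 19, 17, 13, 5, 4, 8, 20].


List all unique values:
Distinct values: [3, 4, 5, 8, 13, 17, 19, 20]
Count = 8
Final answer: 8


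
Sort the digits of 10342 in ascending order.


The number 10342 has digits: 1, 0, 3, 4, 2
Sorted: 0, 1, 2, 3, 4
Joining the sorted digits gives the result.
Final answer: 01234


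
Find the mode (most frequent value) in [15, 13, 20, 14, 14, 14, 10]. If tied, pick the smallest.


Count the frequency of each value:
  10 appears 1 time(s)
  13 appears 1 time(s)
  14 appears 3 time(s)
  15 appears 1 time(s)
  20 appears 1 time(s)
Maximum frequency is 3.
Only 14 reaches that frequency, so it is the mode.
Final answer: 14


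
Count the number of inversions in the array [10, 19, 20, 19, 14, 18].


For each element, count the later elements that are smaller than it:
  10 (index 0): smaller elements after it = [] -> 0
  19 (index 1): smaller elements after it = [14, 18] -> 2
  20 (index 2): smaller elements after it = [19, 14, 18] -> 3
  19 (index 3): smaller elements after it = [14, 18] -> 2
  14 (index 4): smaller elements after it = [] -> 0
Total inversions = 0 + 2 + 3 + 2 + 0 = 7
Final answer: 7


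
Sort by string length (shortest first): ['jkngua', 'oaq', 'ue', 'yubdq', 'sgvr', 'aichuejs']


Compute lengths:
  'jkngua' has length 6
  'oaq' has length 3
  'ue' has length 2
  'yubdq' has length 5
  'sgvr' has length 4
  'aichuejs' has length 8
Lengths in increasing order: 2 < 3 < 4 < 5 < 6 < 8
Listing the words in that order gives the answer.
Final answer: ['ue', 'oaq', 'sgvr', 'yubdq', 'jkngua', 'aichuejs']


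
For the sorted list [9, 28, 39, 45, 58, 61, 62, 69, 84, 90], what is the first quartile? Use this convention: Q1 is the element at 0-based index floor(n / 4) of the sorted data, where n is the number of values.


The list has n = 10 elements.
Q1 index = floor(10 / 4) = floor(2.5) = 2
Counting from index 0 in the sorted data, the element at index 2 is 39.
Final answer: 39


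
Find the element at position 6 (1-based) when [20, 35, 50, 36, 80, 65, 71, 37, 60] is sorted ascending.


Sort ascending: [20, 35, 36, 37, 50, 60, 65, 71, 80]
The 6th element (1-indexed) is at index 5.
Value = 60
Final answer: 60


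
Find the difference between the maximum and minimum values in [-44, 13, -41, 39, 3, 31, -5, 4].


Maximum value: 39
Minimum value: -44
Range = 39 - (-44) = 83
Final answer: 83


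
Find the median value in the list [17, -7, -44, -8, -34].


First, sort the list: [-44, -34, -8, -7, 17]
The list has 5 elements (odd count).
The middle index is 2 (0-based), and the element there is -8.
Final answer: -8


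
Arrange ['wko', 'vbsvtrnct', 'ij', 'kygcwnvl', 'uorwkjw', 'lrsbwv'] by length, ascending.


Compute lengths:
  'wko' has length 3
  'vbsvtrnct' has length 9
  'ij' has length 2
  'kygcwnvl' has length 8
  'uorwkjw' has length 7
  'lrsbwv' has length 6
Lengths in increasing order: 2 < 3 < 6 < 7 < 8 < 9
Listing the words in that order gives the answer.
Final answer: ['ij', 'wko', 'lrsbwv', 'uorwkjw', 'kygcwnvl', 'vbsvtrnct']


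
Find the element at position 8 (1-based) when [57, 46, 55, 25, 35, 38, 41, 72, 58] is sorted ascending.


Sort ascending: [25, 35, 38, 41, 46, 55, 57, 58, 72]
The 8th element (1-indexed) is at index 7.
Value = 58
Final answer: 58


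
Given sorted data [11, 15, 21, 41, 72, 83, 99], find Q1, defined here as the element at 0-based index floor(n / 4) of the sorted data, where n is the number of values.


The list has n = 7 elements.
Q1 index = floor(7 / 4) = floor(1.75) = 1
Counting from index 0 in the sorted data, the element at index 1 is 15.
Final answer: 15


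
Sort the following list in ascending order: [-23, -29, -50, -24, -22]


Original list: [-23, -29, -50, -24, -22]
Repeatedly take the smallest remaining element:
  Remaining [-23, -29, -50, -24, -22] -> smallest is -50
  Remaining [-23, -29, -24, -22] -> smallest is -29
  Remaining [-23, -24, -22] -> smallest is -24
  Remaining [-23, -22] -> smallest is -23
  Remaining [-22] -> smallest is -22
Collecting the picks in order gives the sorted list.
Final answer: [-50, -29, -24, -23, -22]


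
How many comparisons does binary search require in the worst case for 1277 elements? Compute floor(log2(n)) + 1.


Binary search halves the search space each step.
Maximum comparisons = floor(log2(1277)) + 1
log2(1277) = 10.3185
floor(log2(1277)) = 10, so 10 + 1 = 11
Final answer: 11


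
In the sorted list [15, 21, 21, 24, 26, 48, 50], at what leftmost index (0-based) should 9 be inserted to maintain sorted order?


List is sorted: [15, 21, 21, 24, 26, 48, 50]
We need the leftmost position where 9 can be inserted, i.e. the first index whose element is >= 9 (or the end of the list if none is).
Binary search with low=0, high=7 (0-based indices):
  low=0, high=7, mid=3: a[3]=24 >= 9, so high = 3
  low=0, high=3, mid=1: a[1]=21 >= 9, so high = 1
  low=0, high=1, mid=0: a[0]=15 >= 9, so high = 0
Now low = high = 0, so the insertion index is 0.
Final answer: 0


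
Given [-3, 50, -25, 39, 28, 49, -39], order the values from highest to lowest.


Original list: [-3, 50, -25, 39, 28, 49, -39]
Repeatedly take the largest remaining element:
  Remaining [-3, 50, -25, 39, 28, 49, -39] -> largest is 50
  Remaining [-3, -25, 39, 28, 49, -39] -> largest is 49
  Remaining [-3, -25, 39, 28, -39] -> largest is 39
  Remaining [-3, -25, 28, -39] -> largest is 28
  Remaining [-3, -25, -39] -> largest is -3
  Remaining [-25, -39] -> largest is -25
  Remaining [-39] -> largest is -39
Collecting the picks in order gives the descending list.
Final answer: [50, 49, 39, 28, -3, -25, -39]


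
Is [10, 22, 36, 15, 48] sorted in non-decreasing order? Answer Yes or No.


Check consecutive pairs:
  10 <= 22? True
  22 <= 36? True
  36 <= 15? False
  15 <= 48? True
1 consecutive pair(s) are out of order, so the list is not sorted.
Final answer: No


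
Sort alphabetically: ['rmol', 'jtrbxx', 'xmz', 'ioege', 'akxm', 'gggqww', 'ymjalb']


Compare strings character by character (the first differing letter decides):
  'akxm' < 'gggqww' since 'a' < 'g' at position 1
  'gggqww' < 'ioege' since 'g' < 'i' at position 1
  'ioege' < 'jtrbxx' since 'i' < 'j' at position 1
  'jtrbxx' < 'rmol' since 'j' < 'r' at position 1
  'rmol' < 'xmz' since 'r' < 'x' at position 1
  'xmz' < 'ymjalb' since 'x' < 'y' at position 1
Chaining these comparisons gives the alphabetical order.
Final answer: ['akxm', 'gggqww', 'ioege', 'jtrbxx', 'rmol', 'xmz', 'ymjalb']


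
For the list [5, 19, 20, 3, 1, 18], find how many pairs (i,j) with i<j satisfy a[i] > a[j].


For each element, count the later elements that are smaller than it:
  5 (index 0): smaller elements after it = [3, 1] -> 2
  19 (index 1): smaller elements after it = [3, 1, 18] -> 3
  20 (index 2): smaller elements after it = [3, 1, 18] -> 3
  3 (index 3): smaller elements after it = [1] -> 1
  1 (index 4): smaller elements after it = [] -> 0
Total inversions = 2 + 3 + 3 + 1 + 0 = 9
Final answer: 9


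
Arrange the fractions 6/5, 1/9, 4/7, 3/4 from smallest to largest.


Convert to decimal for comparison:
  6/5 = 1.2
  1/9 = 0.1111
  4/7 = 0.5714
  3/4 = 0.75
Decimals in increasing order: 0.1111 < 0.5714 < 0.75 < 1.2
Writing each back as its fraction gives the sorted order.
Final answer: 1/9, 4/7, 3/4, 6/5


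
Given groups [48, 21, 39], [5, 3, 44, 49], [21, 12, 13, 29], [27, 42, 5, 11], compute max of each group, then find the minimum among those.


Find max of each group:
  Group 1: [48, 21, 39] -> max = 48
  Group 2: [5, 3, 44, 49] -> max = 49
  Group 3: [21, 12, 13, 29] -> max = 29
  Group 4: [27, 42, 5, 11] -> max = 42
Maxes: [48, 49, 29, 42]
Minimum of maxes = 29
Final answer: 29


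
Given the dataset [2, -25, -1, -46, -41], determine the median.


First, sort the list: [-46, -41, -25, -1, 2]
The list has 5 elements (odd count).
The middle index is 2 (0-based), and the element there is -25.
Final answer: -25


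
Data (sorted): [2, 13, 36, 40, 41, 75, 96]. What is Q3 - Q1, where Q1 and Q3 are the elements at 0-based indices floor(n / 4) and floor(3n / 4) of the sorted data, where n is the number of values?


The data has n = 7 elements.
Q1 index = floor(7 / 4) = floor(1.75) = 1; Q3 index = floor(3 * 7 / 4) = floor(5.25) = 5
Q1 = element at index 1 = 13
Q3 = element at index 5 = 75
IQR = 75 - 13 = 62
Final answer: 62


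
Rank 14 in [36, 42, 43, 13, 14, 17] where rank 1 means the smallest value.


Sort ascending: [13, 14, 17, 36, 42, 43]
Find 14 in the sorted list.
14 is at position 2 (1-indexed).
Final answer: 2


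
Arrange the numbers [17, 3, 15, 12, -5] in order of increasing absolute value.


Compute absolute values:
  |17| = 17
  |3| = 3
  |15| = 15
  |12| = 12
  |-5| = 5
Absolute values in increasing order: 3 < 5 < 12 < 15 < 17
Listing the original numbers in that order gives the answer.
Final answer: [3, -5, 12, 15, 17]


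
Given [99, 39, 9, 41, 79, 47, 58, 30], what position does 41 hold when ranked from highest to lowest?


Sort descending: [99, 79, 58, 47, 41, 39, 30, 9]
Find 41 in the sorted list.
41 is at position 5.
Final answer: 5


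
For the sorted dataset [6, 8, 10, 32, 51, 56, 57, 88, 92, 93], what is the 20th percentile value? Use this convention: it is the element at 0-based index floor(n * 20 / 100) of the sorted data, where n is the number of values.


The dataset has n = 10 elements.
Index = floor(10 * 20 / 100) = floor(200 / 100) = floor(2) = 2
Counting from index 0 in the sorted data, the element at index 2 is 10.
Final answer: 10


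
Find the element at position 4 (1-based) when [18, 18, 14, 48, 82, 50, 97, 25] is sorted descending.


Sort descending: [97, 82, 50, 48, 25, 18, 18, 14]
The 4th element (1-indexed) is at index 3.
Value = 48
Final answer: 48


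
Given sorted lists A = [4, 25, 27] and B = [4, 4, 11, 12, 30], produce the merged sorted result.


List A: [4, 25, 27]
List B: [4, 4, 11, 12, 30]
Repeatedly compare the front elements and take the smaller:
  4 vs 4 -> take 4
  25 vs 4 -> take 4
  25 vs 4 -> take 4
  25 vs 11 -> take 11
  25 vs 12 -> take 12
  25 vs 30 -> take 25
  27 vs 30 -> take 27
  A is exhausted; append the rest of B: [30]
Final answer: [4, 4, 4, 11, 12, 25, 27, 30]


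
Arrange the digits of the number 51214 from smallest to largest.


The number 51214 has digits: 5, 1, 2, 1, 4
Sorted: 1, 1, 2, 4, 5
Joining the sorted digits gives the result.
Final answer: 11245


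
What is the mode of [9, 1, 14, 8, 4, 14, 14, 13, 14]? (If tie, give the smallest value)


Count the frequency of each value:
  1 appears 1 time(s)
  4 appears 1 time(s)
  8 appears 1 time(s)
  9 appears 1 time(s)
  13 appears 1 time(s)
  14 appears 4 time(s)
Maximum frequency is 4.
Only 14 reaches that frequency, so it is the mode.
Final answer: 14


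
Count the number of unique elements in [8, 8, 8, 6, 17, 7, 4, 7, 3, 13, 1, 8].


List all unique values:
Distinct values: [1, 3, 4, 6, 7, 8, 13, 17]
Count = 8
Final answer: 8


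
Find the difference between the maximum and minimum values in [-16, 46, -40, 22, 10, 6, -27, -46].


Maximum value: 46
Minimum value: -46
Range = 46 - (-46) = 92
Final answer: 92


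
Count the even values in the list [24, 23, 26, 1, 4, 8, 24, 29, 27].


Check each element:
  24 is even
  23 is odd
  26 is even
  1 is odd
  4 is even
  8 is even
  24 is even
  29 is odd
  27 is odd
Evens: [24, 26, 4, 8, 24]
Count of evens = 5
Final answer: 5


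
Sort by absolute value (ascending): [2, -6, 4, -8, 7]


Compute absolute values:
  |2| = 2
  |-6| = 6
  |4| = 4
  |-8| = 8
  |7| = 7
Absolute values in increasing order: 2 < 4 < 6 < 7 < 8
Listing the original numbers in that order gives the answer.
Final answer: [2, 4, -6, 7, -8]


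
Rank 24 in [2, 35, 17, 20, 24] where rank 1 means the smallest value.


Sort ascending: [2, 17, 20, 24, 35]
Find 24 in the sorted list.
24 is at position 4 (1-indexed).
Final answer: 4


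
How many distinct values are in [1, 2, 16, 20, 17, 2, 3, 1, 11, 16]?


List all unique values:
Distinct values: [1, 2, 3, 11, 16, 17, 20]
Count = 7
Final answer: 7


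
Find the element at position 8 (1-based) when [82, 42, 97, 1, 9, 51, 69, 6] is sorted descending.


Sort descending: [97, 82, 69, 51, 42, 9, 6, 1]
The 8th element (1-indexed) is at index 7.
Value = 1
Final answer: 1


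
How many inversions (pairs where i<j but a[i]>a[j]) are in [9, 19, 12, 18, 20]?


For each element, count the later elements that are smaller than it:
  9 (index 0): smaller elements after it = [] -> 0
  19 (index 1): smaller elements after it = [12, 18] -> 2
  12 (index 2): smaller elements after it = [] -> 0
  18 (index 3): smaller elements after it = [] -> 0
Total inversions = 0 + 2 + 0 + 0 = 2
Final answer: 2


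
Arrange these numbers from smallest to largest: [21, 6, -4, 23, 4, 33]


Original list: [21, 6, -4, 23, 4, 33]
Repeatedly take the smallest remaining element:
  Remaining [21, 6, -4, 23, 4, 33] -> smallest is -4
  Remaining [21, 6, 23, 4, 33] -> smallest is 4
  Remaining [21, 6, 23, 33] -> smallest is 6
  Remaining [21, 23, 33] -> smallest is 21
  Remaining [23, 33] -> smallest is 23
  Remaining [33] -> smallest is 33
Collecting the picks in order gives the sorted list.
Final answer: [-4, 4, 6, 21, 23, 33]


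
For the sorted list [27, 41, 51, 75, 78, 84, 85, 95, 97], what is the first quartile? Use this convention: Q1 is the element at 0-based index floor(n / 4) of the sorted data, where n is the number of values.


The list has n = 9 elements.
Q1 index = floor(9 / 4) = floor(2.25) = 2
Counting from index 0 in the sorted data, the element at index 2 is 51.
Final answer: 51


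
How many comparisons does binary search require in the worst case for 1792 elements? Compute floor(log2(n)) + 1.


Binary search halves the search space each step.
Maximum comparisons = floor(log2(1792)) + 1
log2(1792) = 10.8074
floor(log2(1792)) = 10, so 10 + 1 = 11
Final answer: 11


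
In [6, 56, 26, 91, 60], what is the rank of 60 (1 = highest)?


Sort descending: [91, 60, 56, 26, 6]
Find 60 in the sorted list.
60 is at position 2.
Final answer: 2


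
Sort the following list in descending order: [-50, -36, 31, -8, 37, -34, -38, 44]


Original list: [-50, -36, 31, -8, 37, -34, -38, 44]
Repeatedly take the largest remaining element:
  Remaining [-50, -36, 31, -8, 37, -34, -38, 44] -> largest is 44
  Remaining [-50, -36, 31, -8, 37, -34, -38] -> largest is 37
  Remaining [-50, -36, 31, -8, -34, -38] -> largest is 31
  Remaining [-50, -36, -8, -34, -38] -> largest is -8
  Remaining [-50, -36, -34, -38] -> largest is -34
  Remaining [-50, -36, -38] -> largest is -36
  Remaining [-50, -38] -> largest is -38
  Remaining [-50] -> largest is -50
Collecting the picks in order gives the descending list.
Final answer: [44, 37, 31, -8, -34, -36, -38, -50]


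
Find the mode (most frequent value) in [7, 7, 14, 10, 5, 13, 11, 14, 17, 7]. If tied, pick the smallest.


Count the frequency of each value:
  5 appears 1 time(s)
  7 appears 3 time(s)
  10 appears 1 time(s)
  11 appears 1 time(s)
  13 appears 1 time(s)
  14 appears 2 time(s)
  17 appears 1 time(s)
Maximum frequency is 3.
Only 7 reaches that frequency, so it is the mode.
Final answer: 7


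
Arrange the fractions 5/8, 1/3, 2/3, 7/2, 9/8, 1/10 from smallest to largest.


Convert to decimal for comparison:
  5/8 = 0.625
  1/3 = 0.3333
  2/3 = 0.6667
  7/2 = 3.5
  9/8 = 1.125
  1/10 = 0.1
Decimals in increasing order: 0.1 < 0.3333 < 0.625 < 0.6667 < 1.125 < 3.5
Writing each back as its fraction gives the sorted order.
Final answer: 1/10, 1/3, 5/8, 2/3, 9/8, 7/2


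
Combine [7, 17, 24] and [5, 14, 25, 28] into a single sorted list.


List A: [7, 17, 24]
List B: [5, 14, 25, 28]
Repeatedly compare the front elements and take the smaller:
  7 vs 5 -> take 5
  7 vs 14 -> take 7
  17 vs 14 -> take 14
  17 vs 25 -> take 17
  24 vs 25 -> take 24
  A is exhausted; append the rest of B: [25, 28]
Final answer: [5, 7, 14, 17, 24, 25, 28]


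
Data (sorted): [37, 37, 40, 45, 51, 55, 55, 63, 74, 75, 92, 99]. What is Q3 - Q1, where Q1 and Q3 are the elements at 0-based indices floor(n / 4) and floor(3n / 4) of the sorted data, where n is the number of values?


The data has n = 12 elements.
Q1 index = floor(12 / 4) = floor(3) = 3; Q3 index = floor(3 * 12 / 4) = floor(9) = 9
Q1 = element at index 3 = 45
Q3 = element at index 9 = 75
IQR = 75 - 45 = 30
Final answer: 30


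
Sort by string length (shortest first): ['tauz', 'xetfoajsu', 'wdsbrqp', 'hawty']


Compute lengths:
  'tauz' has length 4
  'xetfoajsu' has length 9
  'wdsbrqp' has length 7
  'hawty' has length 5
Lengths in increasing order: 4 < 5 < 7 < 9
Listing the words in that order gives the answer.
Final answer: ['tauz', 'hawty', 'wdsbrqp', 'xetfoajsu']


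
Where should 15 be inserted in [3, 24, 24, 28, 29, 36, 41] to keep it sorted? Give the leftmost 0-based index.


List is sorted: [3, 24, 24, 28, 29, 36, 41]
We need the leftmost position where 15 can be inserted, i.e. the first index whose element is >= 15 (or the end of the list if none is).
Binary search with low=0, high=7 (0-based indices):
  low=0, high=7, mid=3: a[3]=28 >= 15, so high = 3
  low=0, high=3, mid=1: a[1]=24 >= 15, so high = 1
  low=0, high=1, mid=0: a[0]=3 < 15, so low = 1
Now low = high = 1, so the insertion index is 1.
Final answer: 1


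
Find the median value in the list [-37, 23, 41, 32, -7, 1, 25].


First, sort the list: [-37, -7, 1, 23, 25, 32, 41]
The list has 7 elements (odd count).
The middle index is 3 (0-based), and the element there is 23.
Final answer: 23


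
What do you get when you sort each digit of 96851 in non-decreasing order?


The number 96851 has digits: 9, 6, 8, 5, 1
Sorted: 1, 5, 6, 8, 9
Joining the sorted digits gives the result.
Final answer: 15689


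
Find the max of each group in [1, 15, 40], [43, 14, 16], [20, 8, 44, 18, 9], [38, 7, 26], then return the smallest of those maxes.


Find max of each group:
  Group 1: [1, 15, 40] -> max = 40
  Group 2: [43, 14, 16] -> max = 43
  Group 3: [20, 8, 44, 18, 9] -> max = 44
  Group 4: [38, 7, 26] -> max = 38
Maxes: [40, 43, 44, 38]
Minimum of maxes = 38
Final answer: 38


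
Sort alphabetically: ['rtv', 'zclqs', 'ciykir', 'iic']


Compare strings character by character (the first differing letter decides):
  'ciykir' < 'iic' since 'c' < 'i' at position 1
  'iic' < 'rtv' since 'i' < 'r' at position 1
  'rtv' < 'zclqs' since 'r' < 'z' at position 1
Chaining these comparisons gives the alphabetical order.
Final answer: ['ciykir', 'iic', 'rtv', 'zclqs']


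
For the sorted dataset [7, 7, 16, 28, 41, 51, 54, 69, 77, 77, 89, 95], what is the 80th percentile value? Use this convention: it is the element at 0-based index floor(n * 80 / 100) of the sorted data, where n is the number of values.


The dataset has n = 12 elements.
Index = floor(12 * 80 / 100) = floor(960 / 100) = floor(9.6) = 9
Counting from index 0 in the sorted data, the element at index 9 is 77.
Final answer: 77


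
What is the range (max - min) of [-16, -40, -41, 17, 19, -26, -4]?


Maximum value: 19
Minimum value: -41
Range = 19 - (-41) = 60
Final answer: 60


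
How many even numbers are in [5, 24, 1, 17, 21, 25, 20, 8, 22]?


Check each element:
  5 is odd
  24 is even
  1 is odd
  17 is odd
  21 is odd
  25 is odd
  20 is even
  8 is even
  22 is even
Evens: [24, 20, 8, 22]
Count of evens = 4
Final answer: 4


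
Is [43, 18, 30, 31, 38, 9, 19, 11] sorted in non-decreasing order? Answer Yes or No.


Check consecutive pairs:
  43 <= 18? False
  18 <= 30? True
  30 <= 31? True
  31 <= 38? True
  38 <= 9? False
  9 <= 19? True
  19 <= 11? False
3 consecutive pair(s) are out of order, so the list is not sorted.
Final answer: No


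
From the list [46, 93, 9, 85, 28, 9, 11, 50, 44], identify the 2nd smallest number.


Sort ascending: [9, 9, 11, 28, 44, 46, 50, 85, 93]
The 2nd element (1-indexed) is at index 1.
Value = 9
Final answer: 9


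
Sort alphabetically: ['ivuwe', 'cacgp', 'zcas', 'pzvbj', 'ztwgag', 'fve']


Compare strings character by character (the first differing letter decides):
  'cacgp' < 'fve' since 'c' < 'f' at position 1
  'fve' < 'ivuwe' since 'f' < 'i' at position 1
  'ivuwe' < 'pzvbj' since 'i' < 'p' at position 1
  'pzvbj' < 'zcas' since 'p' < 'z' at position 1
  'zcas' < 'ztwgag' since 'c' < 't' at position 2
Chaining these comparisons gives the alphabetical order.
Final answer: ['cacgp', 'fve', 'ivuwe', 'pzvbj', 'zcas', 'ztwgag']


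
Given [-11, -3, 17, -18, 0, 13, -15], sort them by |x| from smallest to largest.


Compute absolute values:
  |-11| = 11
  |-3| = 3
  |17| = 17
  |-18| = 18
  |0| = 0
  |13| = 13
  |-15| = 15
Absolute values in increasing order: 0 < 3 < 11 < 13 < 15 < 17 < 18
Listing the original numbers in that order gives the answer.
Final answer: [0, -3, -11, 13, -15, 17, -18]


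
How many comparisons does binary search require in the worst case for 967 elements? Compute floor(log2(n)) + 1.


Binary search halves the search space each step.
Maximum comparisons = floor(log2(967)) + 1
log2(967) = 9.9174
floor(log2(967)) = 9, so 9 + 1 = 10
Final answer: 10


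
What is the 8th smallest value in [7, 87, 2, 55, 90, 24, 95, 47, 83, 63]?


Sort ascending: [2, 7, 24, 47, 55, 63, 83, 87, 90, 95]
The 8th element (1-indexed) is at index 7.
Value = 87
Final answer: 87


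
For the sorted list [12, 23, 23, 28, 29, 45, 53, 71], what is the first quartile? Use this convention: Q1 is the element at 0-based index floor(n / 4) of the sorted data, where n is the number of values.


The list has n = 8 elements.
Q1 index = floor(8 / 4) = floor(2) = 2
Counting from index 0 in the sorted data, the element at index 2 is 23.
Final answer: 23


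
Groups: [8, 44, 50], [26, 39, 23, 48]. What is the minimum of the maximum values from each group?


Find max of each group:
  Group 1: [8, 44, 50] -> max = 50
  Group 2: [26, 39, 23, 48] -> max = 48
Maxes: [50, 48]
Minimum of maxes = 48
Final answer: 48


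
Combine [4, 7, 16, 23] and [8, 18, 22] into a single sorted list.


List A: [4, 7, 16, 23]
List B: [8, 18, 22]
Repeatedly compare the front elements and take the smaller:
  4 vs 8 -> take 4
  7 vs 8 -> take 7
  16 vs 8 -> take 8
  16 vs 18 -> take 16
  23 vs 18 -> take 18
  23 vs 22 -> take 22
  B is exhausted; append the rest of A: [23]
Final answer: [4, 7, 8, 16, 18, 22, 23]


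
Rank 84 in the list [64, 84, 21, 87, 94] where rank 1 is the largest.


Sort descending: [94, 87, 84, 64, 21]
Find 84 in the sorted list.
84 is at position 3.
Final answer: 3


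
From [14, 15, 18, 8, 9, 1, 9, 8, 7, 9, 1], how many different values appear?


List all unique values:
Distinct values: [1, 7, 8, 9, 14, 15, 18]
Count = 7
Final answer: 7


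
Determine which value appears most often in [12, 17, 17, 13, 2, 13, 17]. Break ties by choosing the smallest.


Count the frequency of each value:
  2 appears 1 time(s)
  12 appears 1 time(s)
  13 appears 2 time(s)
  17 appears 3 time(s)
Maximum frequency is 3.
Only 17 reaches that frequency, so it is the mode.
Final answer: 17


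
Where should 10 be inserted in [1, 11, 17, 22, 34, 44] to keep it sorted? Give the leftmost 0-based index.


List is sorted: [1, 11, 17, 22, 34, 44]
We need the leftmost position where 10 can be inserted, i.e. the first index whose element is >= 10 (or the end of the list if none is).
Binary search with low=0, high=6 (0-based indices):
  low=0, high=6, mid=3: a[3]=22 >= 10, so high = 3
  low=0, high=3, mid=1: a[1]=11 >= 10, so high = 1
  low=0, high=1, mid=0: a[0]=1 < 10, so low = 1
Now low = high = 1, so the insertion index is 1.
Final answer: 1


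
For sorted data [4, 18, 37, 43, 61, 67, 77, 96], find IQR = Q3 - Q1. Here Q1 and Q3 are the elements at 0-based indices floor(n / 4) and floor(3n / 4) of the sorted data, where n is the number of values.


The data has n = 8 elements.
Q1 index = floor(8 / 4) = floor(2) = 2; Q3 index = floor(3 * 8 / 4) = floor(6) = 6
Q1 = element at index 2 = 37
Q3 = element at index 6 = 77
IQR = 77 - 37 = 40
Final answer: 40


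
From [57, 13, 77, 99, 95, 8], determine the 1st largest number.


Sort descending: [99, 95, 77, 57, 13, 8]
The 1st element (1-indexed) is at index 0.
Value = 99
Final answer: 99


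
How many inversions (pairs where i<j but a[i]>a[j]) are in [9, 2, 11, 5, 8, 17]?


For each element, count the later elements that are smaller than it:
  9 (index 0): smaller elements after it = [2, 5, 8] -> 3
  2 (index 1): smaller elements after it = [] -> 0
  11 (index 2): smaller elements after it = [5, 8] -> 2
  5 (index 3): smaller elements after it = [] -> 0
  8 (index 4): smaller elements after it = [] -> 0
Total inversions = 3 + 0 + 2 + 0 + 0 = 5
Final answer: 5


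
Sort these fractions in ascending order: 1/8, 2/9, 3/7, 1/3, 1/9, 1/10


Convert to decimal for comparison:
  1/8 = 0.125
  2/9 = 0.2222
  3/7 = 0.4286
  1/3 = 0.3333
  1/9 = 0.1111
  1/10 = 0.1
Decimals in increasing order: 0.1 < 0.1111 < 0.125 < 0.2222 < 0.3333 < 0.4286
Writing each back as its fraction gives the sorted order.
Final answer: 1/10, 1/9, 1/8, 2/9, 1/3, 3/7


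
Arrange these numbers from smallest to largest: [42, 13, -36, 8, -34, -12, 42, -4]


Original list: [42, 13, -36, 8, -34, -12, 42, -4]
Repeatedly take the smallest remaining element:
  Remaining [42, 13, -36, 8, -34, -12, 42, -4] -> smallest is -36
  Remaining [42, 13, 8, -34, -12, 42, -4] -> smallest is -34
  Remaining [42, 13, 8, -12, 42, -4] -> smallest is -12
  Remaining [42, 13, 8, 42, -4] -> smallest is -4
  Remaining [42, 13, 8, 42] -> smallest is 8
  Remaining [42, 13, 42] -> smallest is 13
  Remaining [42, 42] -> smallest is 42
  Remaining [42] -> smallest is 42
Collecting the picks in order gives the sorted list.
Final answer: [-36, -34, -12, -4, 8, 13, 42, 42]


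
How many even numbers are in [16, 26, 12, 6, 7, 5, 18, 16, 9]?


Check each element:
  16 is even
  26 is even
  12 is even
  6 is even
  7 is odd
  5 is odd
  18 is even
  16 is even
  9 is odd
Evens: [16, 26, 12, 6, 18, 16]
Count of evens = 6
Final answer: 6


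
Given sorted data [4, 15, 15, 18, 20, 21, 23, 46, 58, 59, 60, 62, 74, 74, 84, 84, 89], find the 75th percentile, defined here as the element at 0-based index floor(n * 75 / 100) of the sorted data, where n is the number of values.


The dataset has n = 17 elements.
Index = floor(17 * 75 / 100) = floor(1275 / 100) = floor(12.75) = 12
Counting from index 0 in the sorted data, the element at index 12 is 74.
Final answer: 74


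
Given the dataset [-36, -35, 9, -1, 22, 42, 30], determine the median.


First, sort the list: [-36, -35, -1, 9, 22, 30, 42]
The list has 7 elements (odd count).
The middle index is 3 (0-based), and the element there is 9.
Final answer: 9


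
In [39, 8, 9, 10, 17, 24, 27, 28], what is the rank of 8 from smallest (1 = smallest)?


Sort ascending: [8, 9, 10, 17, 24, 27, 28, 39]
Find 8 in the sorted list.
8 is at position 1 (1-indexed).
Final answer: 1


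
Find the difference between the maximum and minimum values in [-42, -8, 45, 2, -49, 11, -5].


Maximum value: 45
Minimum value: -49
Range = 45 - (-49) = 94
Final answer: 94


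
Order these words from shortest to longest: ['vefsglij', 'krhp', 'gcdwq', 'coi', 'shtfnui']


Compute lengths:
  'vefsglij' has length 8
  'krhp' has length 4
  'gcdwq' has length 5
  'coi' has length 3
  'shtfnui' has length 7
Lengths in increasing order: 3 < 4 < 5 < 7 < 8
Listing the words in that order gives the answer.
Final answer: ['coi', 'krhp', 'gcdwq', 'shtfnui', 'vefsglij']


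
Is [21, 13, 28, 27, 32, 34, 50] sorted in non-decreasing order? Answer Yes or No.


Check consecutive pairs:
  21 <= 13? False
  13 <= 28? True
  28 <= 27? False
  27 <= 32? True
  32 <= 34? True
  34 <= 50? True
2 consecutive pair(s) are out of order, so the list is not sorted.
Final answer: No


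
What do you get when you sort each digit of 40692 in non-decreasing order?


The number 40692 has digits: 4, 0, 6, 9, 2
Sorted: 0, 2, 4, 6, 9
Joining the sorted digits gives the result.
Final answer: 02469


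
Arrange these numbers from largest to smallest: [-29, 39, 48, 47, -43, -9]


Original list: [-29, 39, 48, 47, -43, -9]
Repeatedly take the largest remaining element:
  Remaining [-29, 39, 48, 47, -43, -9] -> largest is 48
  Remaining [-29, 39, 47, -43, -9] -> largest is 47
  Remaining [-29, 39, -43, -9] -> largest is 39
  Remaining [-29, -43, -9] -> largest is -9
  Remaining [-29, -43] -> largest is -29
  Remaining [-43] -> largest is -43
Collecting the picks in order gives the descending list.
Final answer: [48, 47, 39, -9, -29, -43]


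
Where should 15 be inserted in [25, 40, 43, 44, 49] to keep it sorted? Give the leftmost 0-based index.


List is sorted: [25, 40, 43, 44, 49]
We need the leftmost position where 15 can be inserted, i.e. the first index whose element is >= 15 (or the end of the list if none is).
Binary search with low=0, high=5 (0-based indices):
  low=0, high=5, mid=2: a[2]=43 >= 15, so high = 2
  low=0, high=2, mid=1: a[1]=40 >= 15, so high = 1
  low=0, high=1, mid=0: a[0]=25 >= 15, so high = 0
Now low = high = 0, so the insertion index is 0.
Final answer: 0


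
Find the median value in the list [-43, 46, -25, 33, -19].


First, sort the list: [-43, -25, -19, 33, 46]
The list has 5 elements (odd count).
The middle index is 2 (0-based), and the element there is -19.
Final answer: -19


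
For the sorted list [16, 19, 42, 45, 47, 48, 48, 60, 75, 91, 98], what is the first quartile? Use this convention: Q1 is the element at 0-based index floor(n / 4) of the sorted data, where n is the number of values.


The list has n = 11 elements.
Q1 index = floor(11 / 4) = floor(2.75) = 2
Counting from index 0 in the sorted data, the element at index 2 is 42.
Final answer: 42


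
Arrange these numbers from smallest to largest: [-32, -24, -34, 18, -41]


Original list: [-32, -24, -34, 18, -41]
Repeatedly take the smallest remaining element:
  Remaining [-32, -24, -34, 18, -41] -> smallest is -41
  Remaining [-32, -24, -34, 18] -> smallest is -34
  Remaining [-32, -24, 18] -> smallest is -32
  Remaining [-24, 18] -> smallest is -24
  Remaining [18] -> smallest is 18
Collecting the picks in order gives the sorted list.
Final answer: [-41, -34, -32, -24, 18]


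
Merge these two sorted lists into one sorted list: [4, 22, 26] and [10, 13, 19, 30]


List A: [4, 22, 26]
List B: [10, 13, 19, 30]
Repeatedly compare the front elements and take the smaller:
  4 vs 10 -> take 4
  22 vs 10 -> take 10
  22 vs 13 -> take 13
  22 vs 19 -> take 19
  22 vs 30 -> take 22
  26 vs 30 -> take 26
  A is exhausted; append the rest of B: [30]
Final answer: [4, 10, 13, 19, 22, 26, 30]


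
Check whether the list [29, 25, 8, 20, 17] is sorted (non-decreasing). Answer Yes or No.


Check consecutive pairs:
  29 <= 25? False
  25 <= 8? False
  8 <= 20? True
  20 <= 17? False
3 consecutive pair(s) are out of order, so the list is not sorted.
Final answer: No


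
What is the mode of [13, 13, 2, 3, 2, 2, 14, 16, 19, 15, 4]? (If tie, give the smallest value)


Count the frequency of each value:
  2 appears 3 time(s)
  3 appears 1 time(s)
  4 appears 1 time(s)
  13 appears 2 time(s)
  14 appears 1 time(s)
  15 appears 1 time(s)
  16 appears 1 time(s)
  19 appears 1 time(s)
Maximum frequency is 3.
Only 2 reaches that frequency, so it is the mode.
Final answer: 2


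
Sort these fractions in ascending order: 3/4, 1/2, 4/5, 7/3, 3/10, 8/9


Convert to decimal for comparison:
  3/4 = 0.75
  1/2 = 0.5
  4/5 = 0.8
  7/3 = 2.3333
  3/10 = 0.3
  8/9 = 0.8889
Decimals in increasing order: 0.3 < 0.5 < 0.75 < 0.8 < 0.8889 < 2.3333
Writing each back as its fraction gives the sorted order.
Final answer: 3/10, 1/2, 3/4, 4/5, 8/9, 7/3


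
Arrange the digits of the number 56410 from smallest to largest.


The number 56410 has digits: 5, 6, 4, 1, 0
Sorted: 0, 1, 4, 5, 6
Joining the sorted digits gives the result.
Final answer: 01456


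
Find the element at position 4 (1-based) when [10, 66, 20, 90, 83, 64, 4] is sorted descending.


Sort descending: [90, 83, 66, 64, 20, 10, 4]
The 4th element (1-indexed) is at index 3.
Value = 64
Final answer: 64


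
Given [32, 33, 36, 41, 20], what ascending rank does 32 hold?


Sort ascending: [20, 32, 33, 36, 41]
Find 32 in the sorted list.
32 is at position 2 (1-indexed).
Final answer: 2


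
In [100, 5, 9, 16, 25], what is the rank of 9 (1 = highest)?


Sort descending: [100, 25, 16, 9, 5]
Find 9 in the sorted list.
9 is at position 4.
Final answer: 4


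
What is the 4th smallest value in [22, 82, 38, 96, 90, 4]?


Sort ascending: [4, 22, 38, 82, 90, 96]
The 4th element (1-indexed) is at index 3.
Value = 82
Final answer: 82


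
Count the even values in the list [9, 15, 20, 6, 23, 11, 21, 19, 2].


Check each element:
  9 is odd
  15 is odd
  20 is even
  6 is even
  23 is odd
  11 is odd
  21 is odd
  19 is odd
  2 is even
Evens: [20, 6, 2]
Count of evens = 3
Final answer: 3


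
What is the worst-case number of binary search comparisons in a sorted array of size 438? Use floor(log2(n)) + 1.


Binary search halves the search space each step.
Maximum comparisons = floor(log2(438)) + 1
log2(438) = 8.7748
floor(log2(438)) = 8, so 8 + 1 = 9
Final answer: 9


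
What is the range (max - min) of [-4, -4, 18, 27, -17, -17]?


Maximum value: 27
Minimum value: -17
Range = 27 - (-17) = 44
Final answer: 44


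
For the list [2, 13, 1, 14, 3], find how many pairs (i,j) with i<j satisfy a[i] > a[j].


For each element, count the later elements that are smaller than it:
  2 (index 0): smaller elements after it = [1] -> 1
  13 (index 1): smaller elements after it = [1, 3] -> 2
  1 (index 2): smaller elements after it = [] -> 0
  14 (index 3): smaller elements after it = [3] -> 1
Total inversions = 1 + 2 + 0 + 1 = 4
Final answer: 4


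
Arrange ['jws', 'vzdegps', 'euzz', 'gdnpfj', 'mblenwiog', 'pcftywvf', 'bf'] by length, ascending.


Compute lengths:
  'jws' has length 3
  'vzdegps' has length 7
  'euzz' has length 4
  'gdnpfj' has length 6
  'mblenwiog' has length 9
  'pcftywvf' has length 8
  'bf' has length 2
Lengths in increasing order: 2 < 3 < 4 < 6 < 7 < 8 < 9
Listing the words in that order gives the answer.
Final answer: ['bf', 'jws', 'euzz', 'gdnpfj', 'vzdegps', 'pcftywvf', 'mblenwiog']


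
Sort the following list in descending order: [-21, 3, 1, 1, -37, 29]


Original list: [-21, 3, 1, 1, -37, 29]
Repeatedly take the largest remaining element:
  Remaining [-21, 3, 1, 1, -37, 29] -> largest is 29
  Remaining [-21, 3, 1, 1, -37] -> largest is 3
  Remaining [-21, 1, 1, -37] -> largest is 1
  Remaining [-21, 1, -37] -> largest is 1
  Remaining [-21, -37] -> largest is -21
  Remaining [-37] -> largest is -37
Collecting the picks in order gives the descending list.
Final answer: [29, 3, 1, 1, -21, -37]


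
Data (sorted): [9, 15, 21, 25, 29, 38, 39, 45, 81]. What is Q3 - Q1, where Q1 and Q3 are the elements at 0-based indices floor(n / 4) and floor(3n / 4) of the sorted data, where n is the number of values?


The data has n = 9 elements.
Q1 index = floor(9 / 4) = floor(2.25) = 2; Q3 index = floor(3 * 9 / 4) = floor(6.75) = 6
Q1 = element at index 2 = 21
Q3 = element at index 6 = 39
IQR = 39 - 21 = 18
Final answer: 18


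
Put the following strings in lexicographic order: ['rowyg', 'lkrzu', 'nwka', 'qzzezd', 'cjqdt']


Compare strings character by character (the first differing letter decides):
  'cjqdt' < 'lkrzu' since 'c' < 'l' at position 1
  'lkrzu' < 'nwka' since 'l' < 'n' at position 1
  'nwka' < 'qzzezd' since 'n' < 'q' at position 1
  'qzzezd' < 'rowyg' since 'q' < 'r' at position 1
Chaining these comparisons gives the alphabetical order.
Final answer: ['cjqdt', 'lkrzu', 'nwka', 'qzzezd', 'rowyg']


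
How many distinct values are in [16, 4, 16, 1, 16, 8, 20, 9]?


List all unique values:
Distinct values: [1, 4, 8, 9, 16, 20]
Count = 6
Final answer: 6


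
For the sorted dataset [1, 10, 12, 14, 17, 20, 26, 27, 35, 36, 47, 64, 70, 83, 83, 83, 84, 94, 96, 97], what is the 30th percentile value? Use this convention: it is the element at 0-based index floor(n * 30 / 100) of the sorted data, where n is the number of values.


The dataset has n = 20 elements.
Index = floor(20 * 30 / 100) = floor(600 / 100) = floor(6) = 6
Counting from index 0 in the sorted data, the element at index 6 is 26.
Final answer: 26


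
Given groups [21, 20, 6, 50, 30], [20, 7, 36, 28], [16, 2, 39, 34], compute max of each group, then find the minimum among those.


Find max of each group:
  Group 1: [21, 20, 6, 50, 30] -> max = 50
  Group 2: [20, 7, 36, 28] -> max = 36
  Group 3: [16, 2, 39, 34] -> max = 39
Maxes: [50, 36, 39]
Minimum of maxes = 36
Final answer: 36
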